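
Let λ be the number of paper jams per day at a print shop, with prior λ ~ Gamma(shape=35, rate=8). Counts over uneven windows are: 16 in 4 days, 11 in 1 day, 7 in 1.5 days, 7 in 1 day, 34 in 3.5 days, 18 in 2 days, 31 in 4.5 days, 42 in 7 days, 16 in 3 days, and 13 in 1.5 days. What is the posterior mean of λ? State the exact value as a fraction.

Total count: 16 + 11 + 7 + 7 + 34 + 18 + 31 + 42 + 16 + 13 = 195.
Total exposure: 4 + 1 + 1.5 + 1 + 3.5 + 2 + 4.5 + 7 + 3 + 1.5 = 29 days.
By Gamma–Poisson conjugacy, the posterior is Gamma(α + Σx, β + Σt) = Gamma(35 + 195, 8 + 29) = Gamma(230, 37).
Posterior mean = α'/β' = 230/37.

230/37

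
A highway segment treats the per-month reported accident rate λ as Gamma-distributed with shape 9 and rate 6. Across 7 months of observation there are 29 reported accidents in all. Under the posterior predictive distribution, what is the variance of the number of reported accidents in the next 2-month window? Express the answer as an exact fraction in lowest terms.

1140/169

Total count 29 over total exposure 7 months.
The Gamma prior is conjugate for the Poisson rate, so λ | data ~ Gamma(9+29, 6+7) = Gamma(38, 13).
The posterior predictive for a window of length T is Negative Binomial with variance T·α'·(β'+T)/β'² = 2·38·15/169 = 1140/169.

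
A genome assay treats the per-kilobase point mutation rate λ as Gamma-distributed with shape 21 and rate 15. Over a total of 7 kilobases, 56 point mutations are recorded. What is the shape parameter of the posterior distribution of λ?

77

Total count 56 over total exposure 7 kilobases.
Posterior: α' = 21 + 56 = 77, β' = 15 + 7 = 22.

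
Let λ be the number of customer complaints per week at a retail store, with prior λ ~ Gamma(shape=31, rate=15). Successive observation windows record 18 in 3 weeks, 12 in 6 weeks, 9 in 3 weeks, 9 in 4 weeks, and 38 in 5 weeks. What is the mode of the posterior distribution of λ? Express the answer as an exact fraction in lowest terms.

Total count: 18 + 12 + 9 + 9 + 38 = 86.
Total exposure: 3 + 6 + 3 + 4 + 5 = 21 weeks.
Conjugate update: add total count to the shape and total exposure to the rate, giving Gamma(117, 36).
Posterior mode = (α'−1)/β' = 116/36 = 29/9.

29/9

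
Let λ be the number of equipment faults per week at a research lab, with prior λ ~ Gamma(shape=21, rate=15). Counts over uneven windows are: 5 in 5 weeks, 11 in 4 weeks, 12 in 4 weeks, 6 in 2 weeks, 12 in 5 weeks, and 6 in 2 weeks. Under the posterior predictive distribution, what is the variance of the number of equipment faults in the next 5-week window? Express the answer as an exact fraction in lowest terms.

Total count: 5 + 11 + 12 + 6 + 12 + 6 = 52.
Total exposure: 5 + 4 + 4 + 2 + 5 + 2 = 22 weeks.
Gamma(α, β) with Poisson data over total exposure Σt gives posterior Gamma(α+Σx, β+Σt) = Gamma(73, 37).
The posterior predictive for a window of length T is Negative Binomial with variance T·α'·(β'+T)/β'² = 5·73·42/1369 = 15330/1369.

15330/1369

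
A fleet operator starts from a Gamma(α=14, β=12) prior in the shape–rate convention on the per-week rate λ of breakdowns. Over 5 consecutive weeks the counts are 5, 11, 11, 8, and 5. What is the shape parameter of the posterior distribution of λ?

Total count: 5 + 11 + 11 + 8 + 5 = 40.
Total exposure: 5 weeks.
Conjugate update: add total count to the shape and total exposure to the rate, giving Gamma(54, 17).

54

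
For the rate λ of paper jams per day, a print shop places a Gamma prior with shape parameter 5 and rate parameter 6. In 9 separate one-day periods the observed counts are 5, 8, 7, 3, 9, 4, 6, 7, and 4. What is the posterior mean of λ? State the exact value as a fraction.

58/15

Total count: 5 + 8 + 7 + 3 + 9 + 4 + 6 + 7 + 4 = 53.
Total exposure: 9 days.
Conjugate update: add total count to the shape and total exposure to the rate, giving Gamma(58, 15).
Posterior mean = α'/β' = 58/15.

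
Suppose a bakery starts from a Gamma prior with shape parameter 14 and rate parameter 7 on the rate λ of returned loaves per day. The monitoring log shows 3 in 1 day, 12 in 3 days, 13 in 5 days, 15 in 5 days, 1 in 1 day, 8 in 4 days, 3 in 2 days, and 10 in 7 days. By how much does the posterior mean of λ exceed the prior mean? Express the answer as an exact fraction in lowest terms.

9/35

Total count: 3 + 12 + 13 + 15 + 1 + 8 + 3 + 10 = 65.
Total exposure: 1 + 3 + 5 + 5 + 1 + 4 + 2 + 7 = 28 days.
Gamma(α, β) with Poisson data over total exposure Σt gives posterior Gamma(α+Σx, β+Σt) = Gamma(79, 35).
Posterior mean = 79/35 = 79/35; prior mean = 14/7 = 2. Difference = 79/35 − 2 = 9/35.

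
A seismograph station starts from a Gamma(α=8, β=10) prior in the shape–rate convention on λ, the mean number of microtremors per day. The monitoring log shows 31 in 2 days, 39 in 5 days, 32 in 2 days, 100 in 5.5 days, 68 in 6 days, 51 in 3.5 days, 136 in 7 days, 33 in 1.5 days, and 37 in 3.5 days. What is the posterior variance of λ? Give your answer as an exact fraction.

Total count: 31 + 39 + 32 + 100 + 68 + 51 + 136 + 33 + 37 = 527.
Total exposure: 2 + 5 + 2 + 5.5 + 6 + 3.5 + 7 + 1.5 + 3.5 = 36 days.
Posterior: α' = 8 + 527 = 535, β' = 10 + 36 = 46.
Posterior variance = α'/β'² = 535/2116.

535/2116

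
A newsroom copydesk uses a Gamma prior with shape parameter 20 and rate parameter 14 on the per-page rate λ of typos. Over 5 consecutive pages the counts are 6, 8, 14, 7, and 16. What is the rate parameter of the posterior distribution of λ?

19

Total count: 6 + 8 + 14 + 7 + 16 = 51.
Total exposure: 5 pages.
By Gamma–Poisson conjugacy, the posterior is Gamma(α + Σx, β + Σt) = Gamma(20 + 51, 14 + 5) = Gamma(71, 19).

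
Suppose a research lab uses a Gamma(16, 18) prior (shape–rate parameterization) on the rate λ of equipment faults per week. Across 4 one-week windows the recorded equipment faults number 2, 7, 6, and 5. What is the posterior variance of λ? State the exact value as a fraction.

9/121

Total count: 2 + 7 + 6 + 5 = 20.
Total exposure: 4 weeks.
By Gamma–Poisson conjugacy, the posterior is Gamma(α + Σx, β + Σt) = Gamma(16 + 20, 18 + 4) = Gamma(36, 22).
Posterior variance = α'/β'² = 36/484 = 9/121.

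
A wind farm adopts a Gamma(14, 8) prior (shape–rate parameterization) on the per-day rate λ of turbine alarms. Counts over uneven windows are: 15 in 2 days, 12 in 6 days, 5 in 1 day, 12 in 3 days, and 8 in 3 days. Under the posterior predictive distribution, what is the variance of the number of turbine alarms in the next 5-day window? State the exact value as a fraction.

Total count: 15 + 12 + 5 + 12 + 8 = 52.
Total exposure: 2 + 6 + 1 + 3 + 3 = 15 days.
The Gamma prior is conjugate for the Poisson rate, so λ | data ~ Gamma(14+52, 8+15) = Gamma(66, 23).
The posterior predictive for a window of length T is Negative Binomial with variance T·α'·(β'+T)/β'² = 5·66·28/529 = 9240/529.

9240/529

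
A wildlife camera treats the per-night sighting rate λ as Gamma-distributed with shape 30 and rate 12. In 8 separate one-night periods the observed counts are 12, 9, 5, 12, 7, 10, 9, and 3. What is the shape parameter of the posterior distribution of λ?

Total count: 12 + 9 + 5 + 12 + 7 + 10 + 9 + 3 = 67.
Total exposure: 8 nights.
Conjugate update: add total count to the shape and total exposure to the rate, giving Gamma(97, 20).

97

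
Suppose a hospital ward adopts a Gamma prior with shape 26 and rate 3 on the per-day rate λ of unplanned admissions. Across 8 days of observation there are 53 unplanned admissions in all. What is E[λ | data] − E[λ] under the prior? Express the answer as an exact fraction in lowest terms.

Total count 53 over total exposure 8 days.
The Gamma prior is conjugate for the Poisson rate, so λ | data ~ Gamma(26+53, 3+8) = Gamma(79, 11).
Posterior mean = 79/11 = 79/11; prior mean = 26/3 = 26/3. Difference = 79/11 − 26/3 = -49/33.

-49/33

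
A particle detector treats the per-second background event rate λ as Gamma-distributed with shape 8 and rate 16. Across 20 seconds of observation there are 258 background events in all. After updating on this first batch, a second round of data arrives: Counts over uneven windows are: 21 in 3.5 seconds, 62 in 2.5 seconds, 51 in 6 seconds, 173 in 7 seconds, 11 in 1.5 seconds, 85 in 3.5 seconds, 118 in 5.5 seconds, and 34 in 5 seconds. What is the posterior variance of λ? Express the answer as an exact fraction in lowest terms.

Total count 258 over total exposure 20 seconds.
After the first batch: Gamma(8 + 258, 16 + 20) = Gamma(266, 36).
Total count: 21 + 62 + 51 + 173 + 11 + 85 + 118 + 34 = 555.
Total exposure: 3.5 + 2.5 + 6 + 7 + 1.5 + 3.5 + 5.5 + 5 = 34.5 seconds.
After the second batch: Gamma(266 + 555, 36 + 34.5) = Gamma(821, 141/2).
Posterior variance = α'/β'² = 821/(19881/4) = 3284/19881.

3284/19881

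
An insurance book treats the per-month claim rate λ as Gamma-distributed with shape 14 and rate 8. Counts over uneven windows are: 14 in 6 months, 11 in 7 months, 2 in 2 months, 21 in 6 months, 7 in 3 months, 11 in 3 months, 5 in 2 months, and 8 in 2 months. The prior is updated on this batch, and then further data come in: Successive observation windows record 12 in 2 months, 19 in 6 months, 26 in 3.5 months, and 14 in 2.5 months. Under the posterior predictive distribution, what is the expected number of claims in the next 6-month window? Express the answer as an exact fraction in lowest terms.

Total count: 14 + 11 + 2 + 21 + 7 + 11 + 5 + 8 = 79.
Total exposure: 6 + 7 + 2 + 6 + 3 + 3 + 2 + 2 = 31 months.
After the first batch: Gamma(14 + 79, 8 + 31) = Gamma(93, 39).
Total count: 12 + 19 + 26 + 14 = 71.
Total exposure: 2 + 6 + 3.5 + 2.5 = 14 months.
After the second batch: Gamma(93 + 71, 39 + 14) = Gamma(164, 53).
Predictive mean over a 6-month window = T·E[λ|data] = 6·164/53 = 984/53.

984/53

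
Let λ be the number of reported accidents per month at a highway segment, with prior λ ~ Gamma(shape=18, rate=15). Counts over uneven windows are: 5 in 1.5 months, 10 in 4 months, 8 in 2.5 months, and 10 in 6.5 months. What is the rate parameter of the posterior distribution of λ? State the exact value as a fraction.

59/2

Total count: 5 + 10 + 8 + 10 = 33.
Total exposure: 1.5 + 4 + 2.5 + 6.5 = 14.5 months.
The Gamma prior is conjugate for the Poisson rate, so λ | data ~ Gamma(18+33, 15+14.5) = Gamma(51, 59/2).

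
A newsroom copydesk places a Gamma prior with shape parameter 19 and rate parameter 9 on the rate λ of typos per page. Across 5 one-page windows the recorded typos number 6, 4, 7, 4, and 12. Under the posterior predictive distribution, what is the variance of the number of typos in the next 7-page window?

Total count: 6 + 4 + 7 + 4 + 12 = 33.
Total exposure: 5 pages.
The Gamma prior is conjugate for the Poisson rate, so λ | data ~ Gamma(19+33, 9+5) = Gamma(52, 14).
The posterior predictive for a window of length T is Negative Binomial with variance T·α'·(β'+T)/β'² = 7·52·21/196 = 39.

39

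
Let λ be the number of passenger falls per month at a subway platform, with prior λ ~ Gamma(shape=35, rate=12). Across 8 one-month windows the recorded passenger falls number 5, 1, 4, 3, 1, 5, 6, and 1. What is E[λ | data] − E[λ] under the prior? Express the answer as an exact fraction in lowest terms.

Total count: 5 + 1 + 4 + 3 + 1 + 5 + 6 + 1 = 26.
Total exposure: 8 months.
Gamma(α, β) with Poisson data over total exposure Σt gives posterior Gamma(α+Σx, β+Σt) = Gamma(61, 20).
Posterior mean = 61/20 = 61/20; prior mean = 35/12 = 35/12. Difference = 61/20 − 35/12 = 2/15.

2/15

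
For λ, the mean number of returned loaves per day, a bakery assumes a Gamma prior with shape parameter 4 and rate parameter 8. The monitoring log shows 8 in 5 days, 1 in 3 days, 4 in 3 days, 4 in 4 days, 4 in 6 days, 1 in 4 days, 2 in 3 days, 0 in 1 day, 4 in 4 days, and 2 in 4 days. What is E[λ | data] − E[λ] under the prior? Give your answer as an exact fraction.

Total count: 8 + 1 + 4 + 4 + 4 + 1 + 2 + 0 + 4 + 2 = 30.
Total exposure: 5 + 3 + 3 + 4 + 6 + 4 + 3 + 1 + 4 + 4 = 37 days.
By Gamma–Poisson conjugacy, the posterior is Gamma(α + Σx, β + Σt) = Gamma(4 + 30, 8 + 37) = Gamma(34, 45).
Posterior mean = 34/45 = 34/45; prior mean = 4/8 = 1/2. Difference = 34/45 − 1/2 = 23/90.

23/90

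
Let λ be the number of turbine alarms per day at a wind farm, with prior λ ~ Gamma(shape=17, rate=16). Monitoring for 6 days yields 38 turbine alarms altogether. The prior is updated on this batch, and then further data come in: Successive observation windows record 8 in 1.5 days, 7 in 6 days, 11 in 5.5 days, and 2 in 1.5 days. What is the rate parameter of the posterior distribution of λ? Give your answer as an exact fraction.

73/2

Total count 38 over total exposure 6 days.
After the first batch: Gamma(17 + 38, 16 + 6) = Gamma(55, 22).
Total count: 8 + 7 + 11 + 2 = 28.
Total exposure: 1.5 + 6 + 5.5 + 1.5 = 14.5 days.
After the second batch: Gamma(55 + 28, 22 + 14.5) = Gamma(83, 73/2).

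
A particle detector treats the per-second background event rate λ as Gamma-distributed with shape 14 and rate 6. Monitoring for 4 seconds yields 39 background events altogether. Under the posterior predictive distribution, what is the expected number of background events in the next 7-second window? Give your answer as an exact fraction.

371/10

Total count 39 over total exposure 4 seconds.
Posterior: α' = 14 + 39 = 53, β' = 6 + 4 = 10.
Predictive mean over a 7-second window = T·E[λ|data] = 7·53/10 = 371/10.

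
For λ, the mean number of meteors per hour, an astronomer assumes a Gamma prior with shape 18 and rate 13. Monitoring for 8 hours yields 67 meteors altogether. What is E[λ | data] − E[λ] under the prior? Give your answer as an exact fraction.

Total count 67 over total exposure 8 hours.
Conjugate update: add total count to the shape and total exposure to the rate, giving Gamma(85, 21).
Posterior mean = 85/21 = 85/21; prior mean = 18/13 = 18/13. Difference = 85/21 − 18/13 = 727/273.

727/273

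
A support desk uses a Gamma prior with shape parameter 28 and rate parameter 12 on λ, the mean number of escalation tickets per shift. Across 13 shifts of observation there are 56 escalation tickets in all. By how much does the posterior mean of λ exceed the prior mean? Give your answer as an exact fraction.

Total count 56 over total exposure 13 shifts.
Posterior: α' = 28 + 56 = 84, β' = 12 + 13 = 25.
Posterior mean = 84/25 = 84/25; prior mean = 28/12 = 7/3. Difference = 84/25 − 7/3 = 77/75.

77/75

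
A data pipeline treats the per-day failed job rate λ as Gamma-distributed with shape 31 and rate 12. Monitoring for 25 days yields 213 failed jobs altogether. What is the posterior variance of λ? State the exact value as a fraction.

Total count 213 over total exposure 25 days.
Gamma(α, β) with Poisson data over total exposure Σt gives posterior Gamma(α+Σx, β+Σt) = Gamma(244, 37).
Posterior variance = α'/β'² = 244/1369.

244/1369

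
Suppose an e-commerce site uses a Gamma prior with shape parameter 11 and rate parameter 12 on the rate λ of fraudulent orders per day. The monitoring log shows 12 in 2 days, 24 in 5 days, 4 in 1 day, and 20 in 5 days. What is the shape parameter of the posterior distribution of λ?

71

Total count: 12 + 24 + 4 + 20 = 60.
Total exposure: 2 + 5 + 1 + 5 = 13 days.
Posterior: α' = 11 + 60 = 71, β' = 12 + 13 = 25.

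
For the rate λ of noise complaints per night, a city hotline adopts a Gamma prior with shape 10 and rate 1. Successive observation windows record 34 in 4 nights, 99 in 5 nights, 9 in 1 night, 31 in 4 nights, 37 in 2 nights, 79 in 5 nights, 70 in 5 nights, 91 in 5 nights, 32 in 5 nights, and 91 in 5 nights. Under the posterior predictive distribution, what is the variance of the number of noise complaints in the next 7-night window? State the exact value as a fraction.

Total count: 34 + 99 + 9 + 31 + 37 + 79 + 70 + 91 + 32 + 91 = 573.
Total exposure: 4 + 5 + 1 + 4 + 2 + 5 + 5 + 5 + 5 + 5 = 41 nights.
By Gamma–Poisson conjugacy, the posterior is Gamma(α + Σx, β + Σt) = Gamma(10 + 573, 1 + 41) = Gamma(583, 42).
The posterior predictive for a window of length T is Negative Binomial with variance T·α'·(β'+T)/β'² = 7·583·49/1764 = 4081/36.

4081/36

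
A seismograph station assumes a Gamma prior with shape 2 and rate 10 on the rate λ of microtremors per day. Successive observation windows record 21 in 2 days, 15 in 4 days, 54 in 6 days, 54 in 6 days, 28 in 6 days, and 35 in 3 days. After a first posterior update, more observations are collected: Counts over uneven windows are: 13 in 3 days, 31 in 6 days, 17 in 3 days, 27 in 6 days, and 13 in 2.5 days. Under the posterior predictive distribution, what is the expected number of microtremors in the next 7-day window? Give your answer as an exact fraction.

Total count: 21 + 15 + 54 + 54 + 28 + 35 = 207.
Total exposure: 2 + 4 + 6 + 6 + 6 + 3 = 27 days.
After the first batch: Gamma(2 + 207, 10 + 27) = Gamma(209, 37).
Total count: 13 + 31 + 17 + 27 + 13 = 101.
Total exposure: 3 + 6 + 3 + 6 + 2.5 = 20.5 days.
After the second batch: Gamma(209 + 101, 37 + 20.5) = Gamma(310, 115/2).
Predictive mean over a 7-day window = T·E[λ|data] = 7·310/(115/2) = 868/23.

868/23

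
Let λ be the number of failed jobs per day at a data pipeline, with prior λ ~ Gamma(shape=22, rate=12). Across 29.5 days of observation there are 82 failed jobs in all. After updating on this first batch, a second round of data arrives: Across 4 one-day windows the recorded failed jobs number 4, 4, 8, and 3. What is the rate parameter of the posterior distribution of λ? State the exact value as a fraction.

Total count 82 over total exposure 29.5 days.
After the first batch: Gamma(22 + 82, 12 + 29.5) = Gamma(104, 83/2).
Total count: 4 + 4 + 8 + 3 = 19.
Total exposure: 4 days.
After the second batch: Gamma(104 + 19, 83/2 + 4) = Gamma(123, 91/2).

91/2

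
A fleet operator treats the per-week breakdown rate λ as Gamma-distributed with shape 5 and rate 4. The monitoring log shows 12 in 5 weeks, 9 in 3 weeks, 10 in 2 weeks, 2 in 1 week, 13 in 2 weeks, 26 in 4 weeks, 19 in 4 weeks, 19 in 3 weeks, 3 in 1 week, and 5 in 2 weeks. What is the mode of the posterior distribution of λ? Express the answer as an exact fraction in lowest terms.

122/31

Total count: 12 + 9 + 10 + 2 + 13 + 26 + 19 + 19 + 3 + 5 = 118.
Total exposure: 5 + 3 + 2 + 1 + 2 + 4 + 4 + 3 + 1 + 2 = 27 weeks.
Gamma(α, β) with Poisson data over total exposure Σt gives posterior Gamma(α+Σx, β+Σt) = Gamma(123, 31).
Posterior mode = (α'−1)/β' = 122/31.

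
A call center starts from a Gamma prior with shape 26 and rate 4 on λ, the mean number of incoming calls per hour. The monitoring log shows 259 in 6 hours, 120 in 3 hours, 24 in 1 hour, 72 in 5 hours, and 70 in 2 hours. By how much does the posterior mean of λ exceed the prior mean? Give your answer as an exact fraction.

Total count: 259 + 120 + 24 + 72 + 70 = 545.
Total exposure: 6 + 3 + 1 + 5 + 2 = 17 hours.
The Gamma prior is conjugate for the Poisson rate, so λ | data ~ Gamma(26+545, 4+17) = Gamma(571, 21).
Posterior mean = 571/21 = 571/21; prior mean = 26/4 = 13/2. Difference = 571/21 − 13/2 = 869/42.

869/42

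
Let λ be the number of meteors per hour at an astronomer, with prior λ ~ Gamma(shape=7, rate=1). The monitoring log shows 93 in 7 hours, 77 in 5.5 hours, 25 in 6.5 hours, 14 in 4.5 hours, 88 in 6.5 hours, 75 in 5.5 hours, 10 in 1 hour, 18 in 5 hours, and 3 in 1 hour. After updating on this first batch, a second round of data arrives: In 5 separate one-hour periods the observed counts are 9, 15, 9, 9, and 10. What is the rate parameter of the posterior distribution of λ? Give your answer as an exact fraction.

97/2

Total count: 93 + 77 + 25 + 14 + 88 + 75 + 10 + 18 + 3 = 403.
Total exposure: 7 + 5.5 + 6.5 + 4.5 + 6.5 + 5.5 + 1 + 5 + 1 = 42.5 hours.
After the first batch: Gamma(7 + 403, 1 + 42.5) = Gamma(410, 87/2).
Total count: 9 + 15 + 9 + 9 + 10 = 52.
Total exposure: 5 hours.
After the second batch: Gamma(410 + 52, 87/2 + 5) = Gamma(462, 97/2).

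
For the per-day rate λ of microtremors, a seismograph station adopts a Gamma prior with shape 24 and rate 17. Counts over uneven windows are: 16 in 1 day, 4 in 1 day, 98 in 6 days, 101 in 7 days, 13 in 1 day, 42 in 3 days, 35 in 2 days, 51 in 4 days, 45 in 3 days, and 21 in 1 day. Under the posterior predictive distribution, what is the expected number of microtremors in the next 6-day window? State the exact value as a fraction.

1350/23

Total count: 16 + 4 + 98 + 101 + 13 + 42 + 35 + 51 + 45 + 21 = 426.
Total exposure: 1 + 1 + 6 + 7 + 1 + 3 + 2 + 4 + 3 + 1 = 29 days.
The Gamma prior is conjugate for the Poisson rate, so λ | data ~ Gamma(24+426, 17+29) = Gamma(450, 46).
Predictive mean over a 6-day window = T·E[λ|data] = 6·450/46 = 1350/23.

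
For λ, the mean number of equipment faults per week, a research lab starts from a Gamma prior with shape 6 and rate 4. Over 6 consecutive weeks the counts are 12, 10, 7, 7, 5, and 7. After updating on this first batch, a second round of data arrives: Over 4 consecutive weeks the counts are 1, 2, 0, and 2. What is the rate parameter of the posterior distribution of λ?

Total count: 12 + 10 + 7 + 7 + 5 + 7 = 48.
Total exposure: 6 weeks.
After the first batch: Gamma(6 + 48, 4 + 6) = Gamma(54, 10).
Total count: 1 + 2 + 0 + 2 = 5.
Total exposure: 4 weeks.
After the second batch: Gamma(54 + 5, 10 + 4) = Gamma(59, 14).

14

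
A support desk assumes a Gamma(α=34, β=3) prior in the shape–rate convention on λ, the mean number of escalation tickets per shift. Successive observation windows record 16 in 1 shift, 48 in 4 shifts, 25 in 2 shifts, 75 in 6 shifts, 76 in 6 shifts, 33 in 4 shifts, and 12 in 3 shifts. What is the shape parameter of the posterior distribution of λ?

319

Total count: 16 + 48 + 25 + 75 + 76 + 33 + 12 = 285.
Total exposure: 1 + 4 + 2 + 6 + 6 + 4 + 3 = 26 shifts.
By Gamma–Poisson conjugacy, the posterior is Gamma(α + Σx, β + Σt) = Gamma(34 + 285, 3 + 26) = Gamma(319, 29).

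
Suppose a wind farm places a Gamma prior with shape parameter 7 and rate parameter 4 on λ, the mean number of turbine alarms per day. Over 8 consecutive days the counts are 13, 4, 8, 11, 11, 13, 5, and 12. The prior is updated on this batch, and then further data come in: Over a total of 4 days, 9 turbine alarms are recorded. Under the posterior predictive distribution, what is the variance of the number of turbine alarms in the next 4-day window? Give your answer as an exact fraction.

465/16

Total count: 13 + 4 + 8 + 11 + 11 + 13 + 5 + 12 = 77.
Total exposure: 8 days.
After the first batch: Gamma(7 + 77, 4 + 8) = Gamma(84, 12).
Total count 9 over total exposure 4 days.
After the second batch: Gamma(84 + 9, 12 + 4) = Gamma(93, 16).
The posterior predictive for a window of length T is Negative Binomial with variance T·α'·(β'+T)/β'² = 4·93·20/256 = 465/16.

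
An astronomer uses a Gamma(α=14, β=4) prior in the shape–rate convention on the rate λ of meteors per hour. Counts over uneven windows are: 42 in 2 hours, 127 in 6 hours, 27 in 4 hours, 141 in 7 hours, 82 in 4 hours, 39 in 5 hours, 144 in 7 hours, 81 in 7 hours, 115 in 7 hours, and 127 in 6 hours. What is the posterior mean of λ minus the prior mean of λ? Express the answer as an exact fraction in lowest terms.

Total count: 42 + 127 + 27 + 141 + 82 + 39 + 144 + 81 + 115 + 127 = 925.
Total exposure: 2 + 6 + 4 + 7 + 4 + 5 + 7 + 7 + 7 + 6 = 55 hours.
Gamma(α, β) with Poisson data over total exposure Σt gives posterior Gamma(α+Σx, β+Σt) = Gamma(939, 59).
Posterior mean = 939/59 = 939/59; prior mean = 14/4 = 7/2. Difference = 939/59 − 7/2 = 1465/118.

1465/118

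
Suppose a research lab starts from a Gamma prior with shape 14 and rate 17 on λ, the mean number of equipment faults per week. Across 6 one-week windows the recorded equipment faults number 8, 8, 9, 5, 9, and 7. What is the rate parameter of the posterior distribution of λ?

Total count: 8 + 8 + 9 + 5 + 9 + 7 = 46.
Total exposure: 6 weeks.
The Gamma prior is conjugate for the Poisson rate, so λ | data ~ Gamma(14+46, 17+6) = Gamma(60, 23).

23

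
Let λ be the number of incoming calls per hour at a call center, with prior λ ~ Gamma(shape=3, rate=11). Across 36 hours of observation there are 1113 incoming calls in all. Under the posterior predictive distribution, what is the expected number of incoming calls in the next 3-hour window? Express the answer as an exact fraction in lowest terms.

Total count 1113 over total exposure 36 hours.
Gamma(α, β) with Poisson data over total exposure Σt gives posterior Gamma(α+Σx, β+Σt) = Gamma(1116, 47).
Predictive mean over a 3-hour window = T·E[λ|data] = 3·1116/47 = 3348/47.

3348/47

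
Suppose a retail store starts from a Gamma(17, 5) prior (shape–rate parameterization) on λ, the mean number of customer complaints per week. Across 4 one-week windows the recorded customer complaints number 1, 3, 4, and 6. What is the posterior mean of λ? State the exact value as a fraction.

Total count: 1 + 3 + 4 + 6 = 14.
Total exposure: 4 weeks.
Posterior: α' = 17 + 14 = 31, β' = 5 + 4 = 9.
Posterior mean = α'/β' = 31/9.

31/9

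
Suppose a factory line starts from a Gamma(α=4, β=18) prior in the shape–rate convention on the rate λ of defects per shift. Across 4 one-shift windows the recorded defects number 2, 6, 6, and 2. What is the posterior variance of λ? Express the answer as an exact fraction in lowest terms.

Total count: 2 + 6 + 6 + 2 = 16.
Total exposure: 4 shifts.
Conjugate update: add total count to the shape and total exposure to the rate, giving Gamma(20, 22).
Posterior variance = α'/β'² = 20/484 = 5/121.

5/121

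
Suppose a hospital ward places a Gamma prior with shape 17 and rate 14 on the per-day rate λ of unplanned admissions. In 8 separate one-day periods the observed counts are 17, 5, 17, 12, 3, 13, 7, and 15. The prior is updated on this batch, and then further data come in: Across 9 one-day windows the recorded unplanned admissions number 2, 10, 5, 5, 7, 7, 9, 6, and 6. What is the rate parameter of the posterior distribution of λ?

31

Total count: 17 + 5 + 17 + 12 + 3 + 13 + 7 + 15 = 89.
Total exposure: 8 days.
After the first batch: Gamma(17 + 89, 14 + 8) = Gamma(106, 22).
Total count: 2 + 10 + 5 + 5 + 7 + 7 + 9 + 6 + 6 = 57.
Total exposure: 9 days.
After the second batch: Gamma(106 + 57, 22 + 9) = Gamma(163, 31).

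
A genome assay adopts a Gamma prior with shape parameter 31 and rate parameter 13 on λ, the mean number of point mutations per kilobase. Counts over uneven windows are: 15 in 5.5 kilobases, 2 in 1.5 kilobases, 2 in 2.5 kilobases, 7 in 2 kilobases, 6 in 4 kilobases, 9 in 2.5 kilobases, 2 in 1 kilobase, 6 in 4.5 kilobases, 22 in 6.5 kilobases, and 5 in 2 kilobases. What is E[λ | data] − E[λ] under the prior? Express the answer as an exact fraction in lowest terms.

-4/585

Total count: 15 + 2 + 2 + 7 + 6 + 9 + 2 + 6 + 22 + 5 = 76.
Total exposure: 5.5 + 1.5 + 2.5 + 2 + 4 + 2.5 + 1 + 4.5 + 6.5 + 2 = 32 kilobases.
The Gamma prior is conjugate for the Poisson rate, so λ | data ~ Gamma(31+76, 13+32) = Gamma(107, 45).
Posterior mean = 107/45 = 107/45; prior mean = 31/13 = 31/13. Difference = 107/45 − 31/13 = -4/585.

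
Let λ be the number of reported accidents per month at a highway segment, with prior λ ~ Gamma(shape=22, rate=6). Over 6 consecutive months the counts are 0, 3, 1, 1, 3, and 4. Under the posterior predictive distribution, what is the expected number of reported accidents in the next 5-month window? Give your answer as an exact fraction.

Total count: 0 + 3 + 1 + 1 + 3 + 4 = 12.
Total exposure: 6 months.
The Gamma prior is conjugate for the Poisson rate, so λ | data ~ Gamma(22+12, 6+6) = Gamma(34, 12).
Predictive mean over a 5-month window = T·E[λ|data] = 5·34/12 = 85/6.

85/6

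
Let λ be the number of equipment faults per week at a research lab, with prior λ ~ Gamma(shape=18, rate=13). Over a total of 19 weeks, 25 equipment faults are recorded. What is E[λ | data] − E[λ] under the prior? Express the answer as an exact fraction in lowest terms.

-17/416

Total count 25 over total exposure 19 weeks.
Posterior: α' = 18 + 25 = 43, β' = 13 + 19 = 32.
Posterior mean = 43/32 = 43/32; prior mean = 18/13 = 18/13. Difference = 43/32 − 18/13 = -17/416.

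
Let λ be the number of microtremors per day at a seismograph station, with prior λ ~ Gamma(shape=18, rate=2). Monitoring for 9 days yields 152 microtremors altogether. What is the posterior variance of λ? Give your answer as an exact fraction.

170/121

Total count 152 over total exposure 9 days.
The Gamma prior is conjugate for the Poisson rate, so λ | data ~ Gamma(18+152, 2+9) = Gamma(170, 11).
Posterior variance = α'/β'² = 170/121.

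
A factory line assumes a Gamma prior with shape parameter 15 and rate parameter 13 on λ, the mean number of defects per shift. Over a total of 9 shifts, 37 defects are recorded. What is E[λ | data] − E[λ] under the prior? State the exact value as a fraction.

173/143

Total count 37 over total exposure 9 shifts.
The Gamma prior is conjugate for the Poisson rate, so λ | data ~ Gamma(15+37, 13+9) = Gamma(52, 22).
Posterior mean = 52/22 = 26/11; prior mean = 15/13 = 15/13. Difference = 26/11 − 15/13 = 173/143.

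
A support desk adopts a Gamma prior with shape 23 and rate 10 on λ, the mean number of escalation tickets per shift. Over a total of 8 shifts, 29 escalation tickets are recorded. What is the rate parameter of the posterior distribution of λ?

Total count 29 over total exposure 8 shifts.
The Gamma prior is conjugate for the Poisson rate, so λ | data ~ Gamma(23+29, 10+8) = Gamma(52, 18).

18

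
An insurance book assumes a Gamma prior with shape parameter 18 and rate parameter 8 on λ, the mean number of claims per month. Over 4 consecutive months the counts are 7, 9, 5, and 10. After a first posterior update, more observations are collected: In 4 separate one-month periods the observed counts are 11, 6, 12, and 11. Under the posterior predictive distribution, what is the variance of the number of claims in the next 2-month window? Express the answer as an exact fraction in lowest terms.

801/64

Total count: 7 + 9 + 5 + 10 = 31.
Total exposure: 4 months.
After the first batch: Gamma(18 + 31, 8 + 4) = Gamma(49, 12).
Total count: 11 + 6 + 12 + 11 = 40.
Total exposure: 4 months.
After the second batch: Gamma(49 + 40, 12 + 4) = Gamma(89, 16).
The posterior predictive for a window of length T is Negative Binomial with variance T·α'·(β'+T)/β'² = 2·89·18/256 = 801/64.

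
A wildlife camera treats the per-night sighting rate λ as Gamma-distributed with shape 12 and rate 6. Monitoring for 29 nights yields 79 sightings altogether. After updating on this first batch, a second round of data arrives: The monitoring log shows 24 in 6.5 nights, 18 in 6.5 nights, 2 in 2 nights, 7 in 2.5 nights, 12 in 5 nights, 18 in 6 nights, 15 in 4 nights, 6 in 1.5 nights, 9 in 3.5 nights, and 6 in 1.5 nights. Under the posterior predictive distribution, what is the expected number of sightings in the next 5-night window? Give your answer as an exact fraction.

Total count 79 over total exposure 29 nights.
After the first batch: Gamma(12 + 79, 6 + 29) = Gamma(91, 35).
Total count: 24 + 18 + 2 + 7 + 12 + 18 + 15 + 6 + 9 + 6 = 117.
Total exposure: 6.5 + 6.5 + 2 + 2.5 + 5 + 6 + 4 + 1.5 + 3.5 + 1.5 = 39 nights.
After the second batch: Gamma(91 + 117, 35 + 39) = Gamma(208, 74).
Predictive mean over a 5-night window = T·E[λ|data] = 5·208/74 = 520/37.

520/37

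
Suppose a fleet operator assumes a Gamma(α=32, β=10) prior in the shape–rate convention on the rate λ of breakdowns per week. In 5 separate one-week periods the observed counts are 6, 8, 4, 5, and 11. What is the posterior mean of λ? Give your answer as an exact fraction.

Total count: 6 + 8 + 4 + 5 + 11 = 34.
Total exposure: 5 weeks.
Conjugate update: add total count to the shape and total exposure to the rate, giving Gamma(66, 15).
Posterior mean = α'/β' = 66/15 = 22/5.

22/5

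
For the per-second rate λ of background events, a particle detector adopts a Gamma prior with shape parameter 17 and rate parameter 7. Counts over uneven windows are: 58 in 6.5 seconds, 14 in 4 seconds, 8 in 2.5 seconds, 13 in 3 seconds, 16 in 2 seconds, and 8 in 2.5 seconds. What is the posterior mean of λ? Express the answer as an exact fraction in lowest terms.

268/55

Total count: 58 + 14 + 8 + 13 + 16 + 8 = 117.
Total exposure: 6.5 + 4 + 2.5 + 3 + 2 + 2.5 = 20.5 seconds.
Gamma(α, β) with Poisson data over total exposure Σt gives posterior Gamma(α+Σx, β+Σt) = Gamma(134, 55/2).
Posterior mean = α'/β' = 134/(55/2) = 268/55.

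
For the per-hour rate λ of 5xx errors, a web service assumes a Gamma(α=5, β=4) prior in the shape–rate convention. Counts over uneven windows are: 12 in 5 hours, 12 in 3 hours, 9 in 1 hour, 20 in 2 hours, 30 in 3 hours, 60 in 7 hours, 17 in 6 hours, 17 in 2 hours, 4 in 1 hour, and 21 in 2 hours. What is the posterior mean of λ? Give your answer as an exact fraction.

Total count: 12 + 12 + 9 + 20 + 30 + 60 + 17 + 17 + 4 + 21 = 202.
Total exposure: 5 + 3 + 1 + 2 + 3 + 7 + 6 + 2 + 1 + 2 = 32 hours.
Conjugate update: add total count to the shape and total exposure to the rate, giving Gamma(207, 36).
Posterior mean = α'/β' = 207/36 = 23/4.

23/4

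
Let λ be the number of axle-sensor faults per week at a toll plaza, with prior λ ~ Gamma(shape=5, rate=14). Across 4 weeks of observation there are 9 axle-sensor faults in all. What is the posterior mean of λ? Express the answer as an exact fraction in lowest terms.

7/9

Total count 9 over total exposure 4 weeks.
Conjugate update: add total count to the shape and total exposure to the rate, giving Gamma(14, 18).
Posterior mean = α'/β' = 14/18 = 7/9.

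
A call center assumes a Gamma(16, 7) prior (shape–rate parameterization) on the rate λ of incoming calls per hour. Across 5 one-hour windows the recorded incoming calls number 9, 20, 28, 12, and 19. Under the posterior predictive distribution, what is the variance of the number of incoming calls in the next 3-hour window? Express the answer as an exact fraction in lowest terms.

Total count: 9 + 20 + 28 + 12 + 19 = 88.
Total exposure: 5 hours.
Posterior: α' = 16 + 88 = 104, β' = 7 + 5 = 12.
The posterior predictive for a window of length T is Negative Binomial with variance T·α'·(β'+T)/β'² = 3·104·15/144 = 65/2.

65/2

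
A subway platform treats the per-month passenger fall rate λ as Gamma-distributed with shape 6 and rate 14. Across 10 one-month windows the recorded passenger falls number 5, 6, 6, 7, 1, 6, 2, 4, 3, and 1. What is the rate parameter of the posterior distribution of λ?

Total count: 5 + 6 + 6 + 7 + 1 + 6 + 2 + 4 + 3 + 1 = 41.
Total exposure: 10 months.
Gamma(α, β) with Poisson data over total exposure Σt gives posterior Gamma(α+Σx, β+Σt) = Gamma(47, 24).

24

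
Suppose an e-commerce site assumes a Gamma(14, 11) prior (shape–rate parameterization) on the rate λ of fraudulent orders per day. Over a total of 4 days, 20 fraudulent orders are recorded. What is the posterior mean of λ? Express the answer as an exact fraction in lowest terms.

34/15

Total count 20 over total exposure 4 days.
The Gamma prior is conjugate for the Poisson rate, so λ | data ~ Gamma(14+20, 11+4) = Gamma(34, 15).
Posterior mean = α'/β' = 34/15.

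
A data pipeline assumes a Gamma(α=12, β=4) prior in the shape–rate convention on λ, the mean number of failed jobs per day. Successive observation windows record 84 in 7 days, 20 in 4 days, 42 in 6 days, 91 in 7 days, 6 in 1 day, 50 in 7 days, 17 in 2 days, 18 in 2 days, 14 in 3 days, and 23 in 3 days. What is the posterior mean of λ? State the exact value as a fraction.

Total count: 84 + 20 + 42 + 91 + 6 + 50 + 17 + 18 + 14 + 23 = 365.
Total exposure: 7 + 4 + 6 + 7 + 1 + 7 + 2 + 2 + 3 + 3 = 42 days.
The Gamma prior is conjugate for the Poisson rate, so λ | data ~ Gamma(12+365, 4+42) = Gamma(377, 46).
Posterior mean = α'/β' = 377/46.

377/46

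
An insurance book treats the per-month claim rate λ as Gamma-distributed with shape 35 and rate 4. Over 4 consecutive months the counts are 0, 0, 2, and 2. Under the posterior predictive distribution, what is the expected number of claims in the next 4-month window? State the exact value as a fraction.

Total count: 0 + 0 + 2 + 2 = 4.
Total exposure: 4 months.
By Gamma–Poisson conjugacy, the posterior is Gamma(α + Σx, β + Σt) = Gamma(35 + 4, 4 + 4) = Gamma(39, 8).
Predictive mean over a 4-month window = T·E[λ|data] = 4·39/8 = 39/2.

39/2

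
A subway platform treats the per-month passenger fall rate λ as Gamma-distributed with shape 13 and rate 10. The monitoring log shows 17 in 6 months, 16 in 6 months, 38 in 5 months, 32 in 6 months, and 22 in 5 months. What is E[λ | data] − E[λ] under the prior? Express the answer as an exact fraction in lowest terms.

443/190

Total count: 17 + 16 + 38 + 32 + 22 = 125.
Total exposure: 6 + 6 + 5 + 6 + 5 = 28 months.
Conjugate update: add total count to the shape and total exposure to the rate, giving Gamma(138, 38).
Posterior mean = 138/38 = 69/19; prior mean = 13/10 = 13/10. Difference = 69/19 − 13/10 = 443/190.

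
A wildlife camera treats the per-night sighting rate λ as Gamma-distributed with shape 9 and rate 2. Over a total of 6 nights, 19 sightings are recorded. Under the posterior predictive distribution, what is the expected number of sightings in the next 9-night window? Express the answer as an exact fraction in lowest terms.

Total count 19 over total exposure 6 nights.
Posterior: α' = 9 + 19 = 28, β' = 2 + 6 = 8.
Predictive mean over a 9-night window = T·E[λ|data] = 9·28/8 = 63/2.

63/2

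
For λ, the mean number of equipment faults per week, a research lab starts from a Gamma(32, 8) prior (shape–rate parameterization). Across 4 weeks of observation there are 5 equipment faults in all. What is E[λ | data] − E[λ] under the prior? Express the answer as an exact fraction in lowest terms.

-11/12

Total count 5 over total exposure 4 weeks.
Conjugate update: add total count to the shape and total exposure to the rate, giving Gamma(37, 12).
Posterior mean = 37/12 = 37/12; prior mean = 32/8 = 4. Difference = 37/12 − 4 = -11/12.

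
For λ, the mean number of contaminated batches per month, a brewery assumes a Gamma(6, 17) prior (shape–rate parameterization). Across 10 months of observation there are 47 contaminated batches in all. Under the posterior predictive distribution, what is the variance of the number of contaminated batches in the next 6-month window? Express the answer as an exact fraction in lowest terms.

Total count 47 over total exposure 10 months.
Conjugate update: add total count to the shape and total exposure to the rate, giving Gamma(53, 27).
The posterior predictive for a window of length T is Negative Binomial with variance T·α'·(β'+T)/β'² = 6·53·33/729 = 1166/81.

1166/81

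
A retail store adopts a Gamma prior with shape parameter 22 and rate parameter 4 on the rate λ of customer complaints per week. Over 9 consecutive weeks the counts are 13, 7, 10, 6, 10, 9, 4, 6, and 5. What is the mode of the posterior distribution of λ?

Total count: 13 + 7 + 10 + 6 + 10 + 9 + 4 + 6 + 5 = 70.
Total exposure: 9 weeks.
The Gamma prior is conjugate for the Poisson rate, so λ | data ~ Gamma(22+70, 4+9) = Gamma(92, 13).
Posterior mode = (α'−1)/β' = 91/13 = 7.

7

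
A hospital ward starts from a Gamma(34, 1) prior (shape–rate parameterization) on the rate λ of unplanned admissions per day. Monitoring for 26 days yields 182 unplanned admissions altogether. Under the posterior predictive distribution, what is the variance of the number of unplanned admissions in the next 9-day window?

96

Total count 182 over total exposure 26 days.
Gamma(α, β) with Poisson data over total exposure Σt gives posterior Gamma(α+Σx, β+Σt) = Gamma(216, 27).
The posterior predictive for a window of length T is Negative Binomial with variance T·α'·(β'+T)/β'² = 9·216·36/729 = 96.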